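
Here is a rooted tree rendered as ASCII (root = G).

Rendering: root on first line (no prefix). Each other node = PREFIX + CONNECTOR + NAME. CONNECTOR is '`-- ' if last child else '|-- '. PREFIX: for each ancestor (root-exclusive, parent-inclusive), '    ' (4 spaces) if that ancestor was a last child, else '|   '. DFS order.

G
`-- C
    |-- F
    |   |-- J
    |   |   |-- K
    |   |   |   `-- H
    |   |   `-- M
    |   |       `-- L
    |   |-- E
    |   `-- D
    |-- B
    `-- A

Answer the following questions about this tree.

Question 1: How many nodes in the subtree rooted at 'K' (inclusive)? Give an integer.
Answer: 2

Derivation:
Subtree rooted at K contains: H, K
Count = 2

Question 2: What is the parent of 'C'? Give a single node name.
Answer: G

Derivation:
Scan adjacency: C appears as child of G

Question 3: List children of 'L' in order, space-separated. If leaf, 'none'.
Node L's children (from adjacency): (leaf)

Answer: none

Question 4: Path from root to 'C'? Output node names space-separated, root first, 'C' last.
Walk down from root: G -> C

Answer: G C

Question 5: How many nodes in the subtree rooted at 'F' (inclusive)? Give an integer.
Subtree rooted at F contains: D, E, F, H, J, K, L, M
Count = 8

Answer: 8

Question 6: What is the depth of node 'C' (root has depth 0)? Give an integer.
Answer: 1

Derivation:
Path from root to C: G -> C
Depth = number of edges = 1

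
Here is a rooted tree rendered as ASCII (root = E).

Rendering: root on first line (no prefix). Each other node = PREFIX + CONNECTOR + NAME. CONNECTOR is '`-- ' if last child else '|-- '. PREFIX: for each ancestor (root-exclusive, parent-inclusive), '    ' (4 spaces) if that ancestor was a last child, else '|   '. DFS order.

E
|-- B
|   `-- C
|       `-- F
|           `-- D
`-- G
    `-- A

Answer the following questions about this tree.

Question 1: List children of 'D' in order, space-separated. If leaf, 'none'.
Node D's children (from adjacency): (leaf)

Answer: none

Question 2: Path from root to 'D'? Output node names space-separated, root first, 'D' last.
Answer: E B C F D

Derivation:
Walk down from root: E -> B -> C -> F -> D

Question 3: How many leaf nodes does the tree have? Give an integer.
Leaves (nodes with no children): A, D

Answer: 2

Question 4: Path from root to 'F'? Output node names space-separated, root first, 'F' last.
Answer: E B C F

Derivation:
Walk down from root: E -> B -> C -> F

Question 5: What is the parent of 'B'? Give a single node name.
Answer: E

Derivation:
Scan adjacency: B appears as child of E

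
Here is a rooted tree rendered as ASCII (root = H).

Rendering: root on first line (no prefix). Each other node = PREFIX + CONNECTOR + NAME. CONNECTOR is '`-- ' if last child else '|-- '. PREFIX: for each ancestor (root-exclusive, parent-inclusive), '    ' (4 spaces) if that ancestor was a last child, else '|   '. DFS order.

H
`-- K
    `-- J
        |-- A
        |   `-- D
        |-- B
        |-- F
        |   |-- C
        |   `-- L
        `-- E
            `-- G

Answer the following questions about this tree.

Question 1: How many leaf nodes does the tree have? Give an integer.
Leaves (nodes with no children): B, C, D, G, L

Answer: 5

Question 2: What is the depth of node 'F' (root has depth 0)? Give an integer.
Answer: 3

Derivation:
Path from root to F: H -> K -> J -> F
Depth = number of edges = 3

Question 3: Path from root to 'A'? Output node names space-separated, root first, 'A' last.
Answer: H K J A

Derivation:
Walk down from root: H -> K -> J -> A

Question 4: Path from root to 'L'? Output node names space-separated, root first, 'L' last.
Walk down from root: H -> K -> J -> F -> L

Answer: H K J F L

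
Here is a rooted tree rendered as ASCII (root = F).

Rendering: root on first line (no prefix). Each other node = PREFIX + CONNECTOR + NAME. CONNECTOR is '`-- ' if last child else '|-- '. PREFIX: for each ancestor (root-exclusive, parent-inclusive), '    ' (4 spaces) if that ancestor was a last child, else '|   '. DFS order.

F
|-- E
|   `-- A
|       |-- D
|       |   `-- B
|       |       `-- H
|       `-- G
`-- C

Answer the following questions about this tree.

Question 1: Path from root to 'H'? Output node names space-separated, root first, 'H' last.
Answer: F E A D B H

Derivation:
Walk down from root: F -> E -> A -> D -> B -> H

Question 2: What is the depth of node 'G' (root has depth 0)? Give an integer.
Answer: 3

Derivation:
Path from root to G: F -> E -> A -> G
Depth = number of edges = 3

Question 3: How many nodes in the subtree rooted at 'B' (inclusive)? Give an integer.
Answer: 2

Derivation:
Subtree rooted at B contains: B, H
Count = 2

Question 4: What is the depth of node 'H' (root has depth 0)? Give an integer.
Answer: 5

Derivation:
Path from root to H: F -> E -> A -> D -> B -> H
Depth = number of edges = 5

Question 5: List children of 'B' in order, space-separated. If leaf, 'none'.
Node B's children (from adjacency): H

Answer: H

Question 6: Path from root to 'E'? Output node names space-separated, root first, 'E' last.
Answer: F E

Derivation:
Walk down from root: F -> E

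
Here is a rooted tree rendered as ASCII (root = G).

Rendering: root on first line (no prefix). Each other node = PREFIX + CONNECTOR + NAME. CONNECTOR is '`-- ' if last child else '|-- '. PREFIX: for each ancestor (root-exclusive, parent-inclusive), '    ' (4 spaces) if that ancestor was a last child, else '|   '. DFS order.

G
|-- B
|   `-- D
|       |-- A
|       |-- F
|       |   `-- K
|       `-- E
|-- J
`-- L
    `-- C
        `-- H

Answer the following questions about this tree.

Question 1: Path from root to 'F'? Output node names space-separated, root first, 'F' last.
Answer: G B D F

Derivation:
Walk down from root: G -> B -> D -> F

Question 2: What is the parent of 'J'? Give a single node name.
Answer: G

Derivation:
Scan adjacency: J appears as child of G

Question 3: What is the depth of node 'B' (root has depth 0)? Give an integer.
Answer: 1

Derivation:
Path from root to B: G -> B
Depth = number of edges = 1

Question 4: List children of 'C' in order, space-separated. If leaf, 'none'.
Answer: H

Derivation:
Node C's children (from adjacency): H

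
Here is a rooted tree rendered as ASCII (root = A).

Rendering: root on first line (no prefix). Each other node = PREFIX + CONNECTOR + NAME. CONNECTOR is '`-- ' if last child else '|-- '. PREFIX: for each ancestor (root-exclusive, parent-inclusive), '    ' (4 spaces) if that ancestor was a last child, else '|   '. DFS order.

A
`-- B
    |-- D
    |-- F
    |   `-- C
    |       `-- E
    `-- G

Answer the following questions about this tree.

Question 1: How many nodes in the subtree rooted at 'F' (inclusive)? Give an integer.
Subtree rooted at F contains: C, E, F
Count = 3

Answer: 3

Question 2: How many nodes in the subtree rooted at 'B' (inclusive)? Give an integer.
Subtree rooted at B contains: B, C, D, E, F, G
Count = 6

Answer: 6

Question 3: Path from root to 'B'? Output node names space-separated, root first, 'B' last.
Walk down from root: A -> B

Answer: A B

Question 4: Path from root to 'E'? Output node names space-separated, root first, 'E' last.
Walk down from root: A -> B -> F -> C -> E

Answer: A B F C E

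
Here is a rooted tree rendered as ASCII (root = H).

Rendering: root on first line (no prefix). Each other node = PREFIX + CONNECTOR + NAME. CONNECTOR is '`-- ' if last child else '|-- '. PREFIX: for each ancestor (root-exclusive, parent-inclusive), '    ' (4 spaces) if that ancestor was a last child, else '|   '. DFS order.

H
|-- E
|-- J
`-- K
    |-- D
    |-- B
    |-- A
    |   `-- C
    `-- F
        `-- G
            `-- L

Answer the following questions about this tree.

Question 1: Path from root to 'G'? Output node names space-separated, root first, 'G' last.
Answer: H K F G

Derivation:
Walk down from root: H -> K -> F -> G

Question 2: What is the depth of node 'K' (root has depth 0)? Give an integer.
Answer: 1

Derivation:
Path from root to K: H -> K
Depth = number of edges = 1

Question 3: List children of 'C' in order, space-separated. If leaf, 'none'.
Answer: none

Derivation:
Node C's children (from adjacency): (leaf)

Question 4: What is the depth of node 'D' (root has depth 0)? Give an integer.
Answer: 2

Derivation:
Path from root to D: H -> K -> D
Depth = number of edges = 2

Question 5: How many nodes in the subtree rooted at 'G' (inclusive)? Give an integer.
Answer: 2

Derivation:
Subtree rooted at G contains: G, L
Count = 2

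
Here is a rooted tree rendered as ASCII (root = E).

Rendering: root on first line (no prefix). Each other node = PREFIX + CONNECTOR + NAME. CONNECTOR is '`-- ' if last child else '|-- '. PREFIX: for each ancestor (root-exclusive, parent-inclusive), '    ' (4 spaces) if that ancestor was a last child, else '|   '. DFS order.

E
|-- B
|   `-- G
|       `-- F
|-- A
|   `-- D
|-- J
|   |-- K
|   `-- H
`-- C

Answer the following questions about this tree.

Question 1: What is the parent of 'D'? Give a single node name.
Answer: A

Derivation:
Scan adjacency: D appears as child of A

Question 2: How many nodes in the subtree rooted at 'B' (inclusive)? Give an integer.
Answer: 3

Derivation:
Subtree rooted at B contains: B, F, G
Count = 3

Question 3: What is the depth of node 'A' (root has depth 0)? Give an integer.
Path from root to A: E -> A
Depth = number of edges = 1

Answer: 1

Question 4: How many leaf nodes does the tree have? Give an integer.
Answer: 5

Derivation:
Leaves (nodes with no children): C, D, F, H, K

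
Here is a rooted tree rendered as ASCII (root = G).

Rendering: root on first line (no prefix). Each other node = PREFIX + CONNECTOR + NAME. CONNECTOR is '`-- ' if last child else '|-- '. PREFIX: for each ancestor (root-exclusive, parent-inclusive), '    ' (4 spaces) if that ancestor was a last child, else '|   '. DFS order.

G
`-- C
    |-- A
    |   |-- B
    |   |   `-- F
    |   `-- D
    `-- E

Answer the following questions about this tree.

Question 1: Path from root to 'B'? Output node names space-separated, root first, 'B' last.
Answer: G C A B

Derivation:
Walk down from root: G -> C -> A -> B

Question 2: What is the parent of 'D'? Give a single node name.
Scan adjacency: D appears as child of A

Answer: A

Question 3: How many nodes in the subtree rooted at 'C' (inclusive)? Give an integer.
Answer: 6

Derivation:
Subtree rooted at C contains: A, B, C, D, E, F
Count = 6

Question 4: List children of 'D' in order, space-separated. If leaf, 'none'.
Node D's children (from adjacency): (leaf)

Answer: none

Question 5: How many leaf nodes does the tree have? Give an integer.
Answer: 3

Derivation:
Leaves (nodes with no children): D, E, F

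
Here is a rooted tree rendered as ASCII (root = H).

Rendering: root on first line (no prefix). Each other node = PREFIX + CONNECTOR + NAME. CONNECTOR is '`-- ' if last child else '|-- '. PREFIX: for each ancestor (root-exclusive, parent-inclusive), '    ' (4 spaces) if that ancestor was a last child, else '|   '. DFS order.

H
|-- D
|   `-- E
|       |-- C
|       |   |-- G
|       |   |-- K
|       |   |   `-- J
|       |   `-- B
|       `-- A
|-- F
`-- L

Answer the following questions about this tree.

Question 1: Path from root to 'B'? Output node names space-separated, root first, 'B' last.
Answer: H D E C B

Derivation:
Walk down from root: H -> D -> E -> C -> B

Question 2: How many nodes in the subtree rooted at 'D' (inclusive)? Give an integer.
Subtree rooted at D contains: A, B, C, D, E, G, J, K
Count = 8

Answer: 8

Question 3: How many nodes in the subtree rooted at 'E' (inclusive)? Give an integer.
Subtree rooted at E contains: A, B, C, E, G, J, K
Count = 7

Answer: 7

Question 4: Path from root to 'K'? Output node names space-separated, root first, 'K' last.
Answer: H D E C K

Derivation:
Walk down from root: H -> D -> E -> C -> K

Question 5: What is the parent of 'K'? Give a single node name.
Scan adjacency: K appears as child of C

Answer: C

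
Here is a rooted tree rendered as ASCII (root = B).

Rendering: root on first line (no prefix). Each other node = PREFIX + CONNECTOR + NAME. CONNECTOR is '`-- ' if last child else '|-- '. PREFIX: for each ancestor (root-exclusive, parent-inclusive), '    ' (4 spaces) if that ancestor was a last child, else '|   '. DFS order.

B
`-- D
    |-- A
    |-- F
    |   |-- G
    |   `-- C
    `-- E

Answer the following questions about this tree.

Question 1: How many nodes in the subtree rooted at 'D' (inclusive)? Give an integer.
Answer: 6

Derivation:
Subtree rooted at D contains: A, C, D, E, F, G
Count = 6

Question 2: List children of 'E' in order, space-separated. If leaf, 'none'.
Node E's children (from adjacency): (leaf)

Answer: none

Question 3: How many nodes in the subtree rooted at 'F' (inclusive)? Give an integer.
Subtree rooted at F contains: C, F, G
Count = 3

Answer: 3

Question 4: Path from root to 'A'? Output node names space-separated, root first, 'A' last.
Answer: B D A

Derivation:
Walk down from root: B -> D -> A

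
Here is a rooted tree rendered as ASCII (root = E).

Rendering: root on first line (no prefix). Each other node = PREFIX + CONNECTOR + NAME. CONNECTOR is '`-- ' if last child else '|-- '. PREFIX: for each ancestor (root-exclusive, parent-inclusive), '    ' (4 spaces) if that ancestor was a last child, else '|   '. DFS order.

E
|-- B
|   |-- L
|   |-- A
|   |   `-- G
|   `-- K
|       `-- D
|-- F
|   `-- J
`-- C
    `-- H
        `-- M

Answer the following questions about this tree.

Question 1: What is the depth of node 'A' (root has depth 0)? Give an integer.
Path from root to A: E -> B -> A
Depth = number of edges = 2

Answer: 2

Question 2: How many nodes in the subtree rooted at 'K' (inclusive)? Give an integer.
Answer: 2

Derivation:
Subtree rooted at K contains: D, K
Count = 2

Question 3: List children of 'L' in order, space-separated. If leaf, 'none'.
Node L's children (from adjacency): (leaf)

Answer: none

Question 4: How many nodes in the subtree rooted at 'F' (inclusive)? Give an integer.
Subtree rooted at F contains: F, J
Count = 2

Answer: 2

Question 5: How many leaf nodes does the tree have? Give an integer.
Leaves (nodes with no children): D, G, J, L, M

Answer: 5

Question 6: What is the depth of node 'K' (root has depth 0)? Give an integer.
Answer: 2

Derivation:
Path from root to K: E -> B -> K
Depth = number of edges = 2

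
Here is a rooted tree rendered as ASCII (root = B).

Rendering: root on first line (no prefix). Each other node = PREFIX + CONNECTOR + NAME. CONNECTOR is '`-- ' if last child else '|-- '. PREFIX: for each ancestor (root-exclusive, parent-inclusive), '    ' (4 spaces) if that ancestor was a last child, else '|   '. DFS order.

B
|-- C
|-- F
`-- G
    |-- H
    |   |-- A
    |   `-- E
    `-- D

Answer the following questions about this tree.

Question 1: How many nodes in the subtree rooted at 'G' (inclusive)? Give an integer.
Subtree rooted at G contains: A, D, E, G, H
Count = 5

Answer: 5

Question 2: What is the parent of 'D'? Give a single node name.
Answer: G

Derivation:
Scan adjacency: D appears as child of G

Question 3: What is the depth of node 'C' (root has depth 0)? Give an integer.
Answer: 1

Derivation:
Path from root to C: B -> C
Depth = number of edges = 1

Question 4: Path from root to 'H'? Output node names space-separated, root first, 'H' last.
Answer: B G H

Derivation:
Walk down from root: B -> G -> H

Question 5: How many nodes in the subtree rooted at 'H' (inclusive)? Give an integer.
Subtree rooted at H contains: A, E, H
Count = 3

Answer: 3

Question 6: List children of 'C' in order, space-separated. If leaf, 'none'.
Answer: none

Derivation:
Node C's children (from adjacency): (leaf)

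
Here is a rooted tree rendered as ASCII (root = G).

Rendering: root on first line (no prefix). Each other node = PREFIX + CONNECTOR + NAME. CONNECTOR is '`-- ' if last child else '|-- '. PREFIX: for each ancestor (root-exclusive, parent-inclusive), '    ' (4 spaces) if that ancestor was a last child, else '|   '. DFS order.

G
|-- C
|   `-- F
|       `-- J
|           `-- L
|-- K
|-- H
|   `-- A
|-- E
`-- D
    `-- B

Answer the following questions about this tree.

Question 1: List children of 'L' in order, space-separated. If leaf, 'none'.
Node L's children (from adjacency): (leaf)

Answer: none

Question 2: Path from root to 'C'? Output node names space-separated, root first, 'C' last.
Answer: G C

Derivation:
Walk down from root: G -> C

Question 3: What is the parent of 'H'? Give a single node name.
Scan adjacency: H appears as child of G

Answer: G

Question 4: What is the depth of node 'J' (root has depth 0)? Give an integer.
Path from root to J: G -> C -> F -> J
Depth = number of edges = 3

Answer: 3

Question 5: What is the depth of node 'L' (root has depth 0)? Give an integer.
Path from root to L: G -> C -> F -> J -> L
Depth = number of edges = 4

Answer: 4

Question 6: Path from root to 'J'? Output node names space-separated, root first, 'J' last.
Walk down from root: G -> C -> F -> J

Answer: G C F J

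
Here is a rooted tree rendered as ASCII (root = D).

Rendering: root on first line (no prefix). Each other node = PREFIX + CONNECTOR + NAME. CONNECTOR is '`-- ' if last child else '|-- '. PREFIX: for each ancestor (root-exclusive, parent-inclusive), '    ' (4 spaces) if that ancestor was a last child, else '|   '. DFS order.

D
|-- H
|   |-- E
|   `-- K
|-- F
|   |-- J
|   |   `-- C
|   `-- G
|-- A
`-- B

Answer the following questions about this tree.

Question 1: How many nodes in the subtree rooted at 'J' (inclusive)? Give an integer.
Answer: 2

Derivation:
Subtree rooted at J contains: C, J
Count = 2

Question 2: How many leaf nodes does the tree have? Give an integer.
Answer: 6

Derivation:
Leaves (nodes with no children): A, B, C, E, G, K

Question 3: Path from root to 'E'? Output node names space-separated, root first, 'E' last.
Answer: D H E

Derivation:
Walk down from root: D -> H -> E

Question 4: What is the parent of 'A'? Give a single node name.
Scan adjacency: A appears as child of D

Answer: D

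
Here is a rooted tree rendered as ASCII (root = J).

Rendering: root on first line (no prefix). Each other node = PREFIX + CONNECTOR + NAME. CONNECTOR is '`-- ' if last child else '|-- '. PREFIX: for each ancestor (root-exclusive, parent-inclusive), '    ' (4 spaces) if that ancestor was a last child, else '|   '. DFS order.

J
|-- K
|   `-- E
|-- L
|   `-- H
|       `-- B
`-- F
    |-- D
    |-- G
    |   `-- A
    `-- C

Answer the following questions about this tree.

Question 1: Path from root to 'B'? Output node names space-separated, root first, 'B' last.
Walk down from root: J -> L -> H -> B

Answer: J L H B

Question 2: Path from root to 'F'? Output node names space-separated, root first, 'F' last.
Answer: J F

Derivation:
Walk down from root: J -> F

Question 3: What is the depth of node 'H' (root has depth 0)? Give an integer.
Answer: 2

Derivation:
Path from root to H: J -> L -> H
Depth = number of edges = 2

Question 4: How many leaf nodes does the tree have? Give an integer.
Leaves (nodes with no children): A, B, C, D, E

Answer: 5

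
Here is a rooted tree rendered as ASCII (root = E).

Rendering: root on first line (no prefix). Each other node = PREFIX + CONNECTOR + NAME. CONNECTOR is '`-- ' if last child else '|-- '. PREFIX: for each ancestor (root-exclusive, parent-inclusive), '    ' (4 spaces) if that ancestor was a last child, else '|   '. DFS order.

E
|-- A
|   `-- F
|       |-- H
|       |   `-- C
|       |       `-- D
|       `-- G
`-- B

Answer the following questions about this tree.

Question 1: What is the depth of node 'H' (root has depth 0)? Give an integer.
Answer: 3

Derivation:
Path from root to H: E -> A -> F -> H
Depth = number of edges = 3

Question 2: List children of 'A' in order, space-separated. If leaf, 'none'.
Answer: F

Derivation:
Node A's children (from adjacency): F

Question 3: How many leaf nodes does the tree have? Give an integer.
Answer: 3

Derivation:
Leaves (nodes with no children): B, D, G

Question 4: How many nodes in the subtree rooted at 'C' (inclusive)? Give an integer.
Subtree rooted at C contains: C, D
Count = 2

Answer: 2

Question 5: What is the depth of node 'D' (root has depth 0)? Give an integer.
Path from root to D: E -> A -> F -> H -> C -> D
Depth = number of edges = 5

Answer: 5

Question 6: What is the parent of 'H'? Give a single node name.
Scan adjacency: H appears as child of F

Answer: F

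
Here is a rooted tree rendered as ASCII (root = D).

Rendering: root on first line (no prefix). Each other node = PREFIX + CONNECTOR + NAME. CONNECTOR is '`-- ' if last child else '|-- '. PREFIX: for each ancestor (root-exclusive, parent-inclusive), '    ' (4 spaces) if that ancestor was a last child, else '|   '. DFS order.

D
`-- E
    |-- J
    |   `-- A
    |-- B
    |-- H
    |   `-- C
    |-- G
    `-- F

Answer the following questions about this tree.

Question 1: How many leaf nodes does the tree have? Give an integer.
Leaves (nodes with no children): A, B, C, F, G

Answer: 5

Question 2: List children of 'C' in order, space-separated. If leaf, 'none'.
Answer: none

Derivation:
Node C's children (from adjacency): (leaf)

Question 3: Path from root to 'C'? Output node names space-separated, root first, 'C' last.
Walk down from root: D -> E -> H -> C

Answer: D E H C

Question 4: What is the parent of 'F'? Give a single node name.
Scan adjacency: F appears as child of E

Answer: E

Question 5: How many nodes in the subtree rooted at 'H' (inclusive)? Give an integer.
Subtree rooted at H contains: C, H
Count = 2

Answer: 2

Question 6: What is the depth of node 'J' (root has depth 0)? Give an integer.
Path from root to J: D -> E -> J
Depth = number of edges = 2

Answer: 2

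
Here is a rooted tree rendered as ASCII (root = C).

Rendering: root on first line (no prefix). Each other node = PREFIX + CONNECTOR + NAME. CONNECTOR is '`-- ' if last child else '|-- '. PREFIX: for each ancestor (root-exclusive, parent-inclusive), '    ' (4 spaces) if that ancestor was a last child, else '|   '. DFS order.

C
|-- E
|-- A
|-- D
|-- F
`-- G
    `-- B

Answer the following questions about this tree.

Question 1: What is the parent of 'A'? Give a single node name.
Scan adjacency: A appears as child of C

Answer: C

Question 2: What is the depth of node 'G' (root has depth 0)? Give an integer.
Answer: 1

Derivation:
Path from root to G: C -> G
Depth = number of edges = 1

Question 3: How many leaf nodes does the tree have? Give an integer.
Leaves (nodes with no children): A, B, D, E, F

Answer: 5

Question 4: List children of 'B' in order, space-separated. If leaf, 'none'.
Node B's children (from adjacency): (leaf)

Answer: none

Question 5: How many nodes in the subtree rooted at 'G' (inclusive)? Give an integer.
Answer: 2

Derivation:
Subtree rooted at G contains: B, G
Count = 2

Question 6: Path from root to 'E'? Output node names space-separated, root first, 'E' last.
Answer: C E

Derivation:
Walk down from root: C -> E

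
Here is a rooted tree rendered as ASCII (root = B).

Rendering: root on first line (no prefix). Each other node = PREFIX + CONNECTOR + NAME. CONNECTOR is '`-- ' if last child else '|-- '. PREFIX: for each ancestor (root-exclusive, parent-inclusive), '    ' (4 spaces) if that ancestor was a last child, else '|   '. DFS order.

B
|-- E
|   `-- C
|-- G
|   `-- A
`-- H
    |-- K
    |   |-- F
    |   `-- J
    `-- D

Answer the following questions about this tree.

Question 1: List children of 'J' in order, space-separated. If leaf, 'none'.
Answer: none

Derivation:
Node J's children (from adjacency): (leaf)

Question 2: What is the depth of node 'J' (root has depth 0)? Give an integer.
Path from root to J: B -> H -> K -> J
Depth = number of edges = 3

Answer: 3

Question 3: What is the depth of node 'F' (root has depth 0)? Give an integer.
Path from root to F: B -> H -> K -> F
Depth = number of edges = 3

Answer: 3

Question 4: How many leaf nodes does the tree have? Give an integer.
Leaves (nodes with no children): A, C, D, F, J

Answer: 5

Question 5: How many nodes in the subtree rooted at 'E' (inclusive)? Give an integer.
Subtree rooted at E contains: C, E
Count = 2

Answer: 2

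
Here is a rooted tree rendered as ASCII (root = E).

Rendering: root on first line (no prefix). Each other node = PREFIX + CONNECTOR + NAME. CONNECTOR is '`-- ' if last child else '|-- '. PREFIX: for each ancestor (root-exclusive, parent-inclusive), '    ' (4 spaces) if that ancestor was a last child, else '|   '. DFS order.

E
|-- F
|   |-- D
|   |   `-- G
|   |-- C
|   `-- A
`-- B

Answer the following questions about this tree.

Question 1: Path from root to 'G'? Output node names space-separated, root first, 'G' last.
Walk down from root: E -> F -> D -> G

Answer: E F D G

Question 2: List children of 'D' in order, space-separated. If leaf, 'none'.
Answer: G

Derivation:
Node D's children (from adjacency): G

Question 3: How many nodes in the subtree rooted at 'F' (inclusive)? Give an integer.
Subtree rooted at F contains: A, C, D, F, G
Count = 5

Answer: 5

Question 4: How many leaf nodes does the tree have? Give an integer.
Leaves (nodes with no children): A, B, C, G

Answer: 4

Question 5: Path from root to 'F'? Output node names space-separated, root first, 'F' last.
Walk down from root: E -> F

Answer: E F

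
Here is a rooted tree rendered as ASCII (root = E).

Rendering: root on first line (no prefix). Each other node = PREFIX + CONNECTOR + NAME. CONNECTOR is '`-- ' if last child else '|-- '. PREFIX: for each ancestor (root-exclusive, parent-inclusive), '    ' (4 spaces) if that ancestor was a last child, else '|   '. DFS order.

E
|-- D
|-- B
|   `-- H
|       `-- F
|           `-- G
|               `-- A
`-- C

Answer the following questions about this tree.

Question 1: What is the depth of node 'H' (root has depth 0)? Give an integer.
Path from root to H: E -> B -> H
Depth = number of edges = 2

Answer: 2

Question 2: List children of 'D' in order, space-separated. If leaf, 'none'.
Answer: none

Derivation:
Node D's children (from adjacency): (leaf)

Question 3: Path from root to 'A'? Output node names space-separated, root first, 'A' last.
Answer: E B H F G A

Derivation:
Walk down from root: E -> B -> H -> F -> G -> A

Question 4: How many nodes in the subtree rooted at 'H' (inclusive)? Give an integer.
Subtree rooted at H contains: A, F, G, H
Count = 4

Answer: 4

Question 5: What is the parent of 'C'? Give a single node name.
Scan adjacency: C appears as child of E

Answer: E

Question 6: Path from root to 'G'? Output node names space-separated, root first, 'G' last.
Answer: E B H F G

Derivation:
Walk down from root: E -> B -> H -> F -> G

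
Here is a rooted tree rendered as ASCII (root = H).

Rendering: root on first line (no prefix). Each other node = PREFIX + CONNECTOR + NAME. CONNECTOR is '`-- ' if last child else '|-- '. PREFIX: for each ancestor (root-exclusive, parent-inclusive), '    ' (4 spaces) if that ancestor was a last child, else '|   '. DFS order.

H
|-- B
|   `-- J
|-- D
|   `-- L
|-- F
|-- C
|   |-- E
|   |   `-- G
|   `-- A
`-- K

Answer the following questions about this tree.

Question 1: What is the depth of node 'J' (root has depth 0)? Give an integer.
Answer: 2

Derivation:
Path from root to J: H -> B -> J
Depth = number of edges = 2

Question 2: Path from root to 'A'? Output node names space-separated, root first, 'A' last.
Walk down from root: H -> C -> A

Answer: H C A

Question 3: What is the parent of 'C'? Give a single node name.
Answer: H

Derivation:
Scan adjacency: C appears as child of H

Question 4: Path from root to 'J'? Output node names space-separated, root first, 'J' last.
Walk down from root: H -> B -> J

Answer: H B J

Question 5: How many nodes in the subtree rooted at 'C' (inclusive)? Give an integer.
Answer: 4

Derivation:
Subtree rooted at C contains: A, C, E, G
Count = 4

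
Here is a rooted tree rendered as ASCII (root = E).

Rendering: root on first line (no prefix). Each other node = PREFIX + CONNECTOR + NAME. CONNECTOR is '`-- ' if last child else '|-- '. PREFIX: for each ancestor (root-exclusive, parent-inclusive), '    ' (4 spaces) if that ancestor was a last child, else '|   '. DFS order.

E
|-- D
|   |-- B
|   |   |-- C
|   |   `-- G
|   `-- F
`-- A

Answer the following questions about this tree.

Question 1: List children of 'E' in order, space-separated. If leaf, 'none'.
Answer: D A

Derivation:
Node E's children (from adjacency): D, A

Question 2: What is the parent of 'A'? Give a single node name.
Scan adjacency: A appears as child of E

Answer: E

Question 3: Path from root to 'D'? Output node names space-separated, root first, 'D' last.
Answer: E D

Derivation:
Walk down from root: E -> D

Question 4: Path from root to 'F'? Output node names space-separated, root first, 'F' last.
Walk down from root: E -> D -> F

Answer: E D F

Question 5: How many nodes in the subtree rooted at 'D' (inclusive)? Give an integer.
Answer: 5

Derivation:
Subtree rooted at D contains: B, C, D, F, G
Count = 5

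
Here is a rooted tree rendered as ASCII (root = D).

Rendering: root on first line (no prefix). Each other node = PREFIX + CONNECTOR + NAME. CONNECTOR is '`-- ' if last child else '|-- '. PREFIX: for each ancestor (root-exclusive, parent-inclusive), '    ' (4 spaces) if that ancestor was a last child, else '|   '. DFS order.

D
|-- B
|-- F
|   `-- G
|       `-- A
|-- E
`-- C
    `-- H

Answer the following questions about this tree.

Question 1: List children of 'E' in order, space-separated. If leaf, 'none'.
Node E's children (from adjacency): (leaf)

Answer: none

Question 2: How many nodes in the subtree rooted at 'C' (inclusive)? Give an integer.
Subtree rooted at C contains: C, H
Count = 2

Answer: 2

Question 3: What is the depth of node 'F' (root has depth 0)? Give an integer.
Answer: 1

Derivation:
Path from root to F: D -> F
Depth = number of edges = 1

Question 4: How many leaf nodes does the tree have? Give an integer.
Leaves (nodes with no children): A, B, E, H

Answer: 4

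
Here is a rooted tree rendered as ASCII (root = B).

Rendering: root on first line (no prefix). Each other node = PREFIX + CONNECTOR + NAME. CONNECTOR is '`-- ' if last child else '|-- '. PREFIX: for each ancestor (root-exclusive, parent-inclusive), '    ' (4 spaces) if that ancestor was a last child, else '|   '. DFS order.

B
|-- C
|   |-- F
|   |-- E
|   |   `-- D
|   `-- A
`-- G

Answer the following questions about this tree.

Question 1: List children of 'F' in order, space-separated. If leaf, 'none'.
Node F's children (from adjacency): (leaf)

Answer: none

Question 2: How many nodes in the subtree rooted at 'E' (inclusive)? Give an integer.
Answer: 2

Derivation:
Subtree rooted at E contains: D, E
Count = 2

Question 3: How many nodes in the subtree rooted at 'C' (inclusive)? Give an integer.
Answer: 5

Derivation:
Subtree rooted at C contains: A, C, D, E, F
Count = 5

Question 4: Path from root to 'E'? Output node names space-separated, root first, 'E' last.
Walk down from root: B -> C -> E

Answer: B C E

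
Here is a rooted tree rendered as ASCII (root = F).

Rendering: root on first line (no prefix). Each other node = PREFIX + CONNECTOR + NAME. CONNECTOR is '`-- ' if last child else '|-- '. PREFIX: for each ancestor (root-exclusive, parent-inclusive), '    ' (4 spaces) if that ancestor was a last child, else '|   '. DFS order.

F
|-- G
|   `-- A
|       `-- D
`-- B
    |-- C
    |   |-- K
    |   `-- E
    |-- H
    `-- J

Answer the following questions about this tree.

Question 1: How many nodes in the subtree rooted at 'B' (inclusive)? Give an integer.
Subtree rooted at B contains: B, C, E, H, J, K
Count = 6

Answer: 6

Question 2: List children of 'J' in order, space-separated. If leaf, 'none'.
Node J's children (from adjacency): (leaf)

Answer: none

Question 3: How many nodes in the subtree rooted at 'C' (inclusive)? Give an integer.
Answer: 3

Derivation:
Subtree rooted at C contains: C, E, K
Count = 3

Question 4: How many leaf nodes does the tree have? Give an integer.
Leaves (nodes with no children): D, E, H, J, K

Answer: 5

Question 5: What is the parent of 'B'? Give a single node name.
Answer: F

Derivation:
Scan adjacency: B appears as child of F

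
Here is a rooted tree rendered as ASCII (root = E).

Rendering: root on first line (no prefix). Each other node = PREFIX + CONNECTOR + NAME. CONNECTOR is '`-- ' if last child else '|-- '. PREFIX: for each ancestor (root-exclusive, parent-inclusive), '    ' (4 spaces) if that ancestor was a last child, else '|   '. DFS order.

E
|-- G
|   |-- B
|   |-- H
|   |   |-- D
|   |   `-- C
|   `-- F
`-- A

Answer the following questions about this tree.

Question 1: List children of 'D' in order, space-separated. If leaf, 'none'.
Answer: none

Derivation:
Node D's children (from adjacency): (leaf)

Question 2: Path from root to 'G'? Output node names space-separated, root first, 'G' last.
Answer: E G

Derivation:
Walk down from root: E -> G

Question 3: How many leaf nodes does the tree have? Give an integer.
Leaves (nodes with no children): A, B, C, D, F

Answer: 5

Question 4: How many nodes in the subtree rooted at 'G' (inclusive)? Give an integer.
Answer: 6

Derivation:
Subtree rooted at G contains: B, C, D, F, G, H
Count = 6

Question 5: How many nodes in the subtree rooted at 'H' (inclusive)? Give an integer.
Subtree rooted at H contains: C, D, H
Count = 3

Answer: 3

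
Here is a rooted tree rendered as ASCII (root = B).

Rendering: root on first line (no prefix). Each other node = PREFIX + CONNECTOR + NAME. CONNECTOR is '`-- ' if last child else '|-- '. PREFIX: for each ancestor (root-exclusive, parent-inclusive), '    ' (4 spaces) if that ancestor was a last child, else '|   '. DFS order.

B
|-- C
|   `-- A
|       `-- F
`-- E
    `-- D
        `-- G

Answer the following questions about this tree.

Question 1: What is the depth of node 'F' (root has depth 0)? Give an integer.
Path from root to F: B -> C -> A -> F
Depth = number of edges = 3

Answer: 3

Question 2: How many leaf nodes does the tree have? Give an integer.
Leaves (nodes with no children): F, G

Answer: 2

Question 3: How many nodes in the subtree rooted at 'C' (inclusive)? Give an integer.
Subtree rooted at C contains: A, C, F
Count = 3

Answer: 3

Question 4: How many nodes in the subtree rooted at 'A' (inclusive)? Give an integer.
Answer: 2

Derivation:
Subtree rooted at A contains: A, F
Count = 2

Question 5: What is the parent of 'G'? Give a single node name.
Scan adjacency: G appears as child of D

Answer: D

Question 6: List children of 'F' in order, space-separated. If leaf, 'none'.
Node F's children (from adjacency): (leaf)

Answer: none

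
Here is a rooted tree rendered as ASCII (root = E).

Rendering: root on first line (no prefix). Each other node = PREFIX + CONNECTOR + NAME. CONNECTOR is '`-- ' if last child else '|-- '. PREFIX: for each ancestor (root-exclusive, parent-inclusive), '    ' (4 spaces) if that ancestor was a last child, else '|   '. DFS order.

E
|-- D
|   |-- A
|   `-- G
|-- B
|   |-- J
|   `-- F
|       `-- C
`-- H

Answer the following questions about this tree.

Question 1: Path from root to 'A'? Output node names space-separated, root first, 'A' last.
Walk down from root: E -> D -> A

Answer: E D A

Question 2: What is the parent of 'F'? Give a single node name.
Scan adjacency: F appears as child of B

Answer: B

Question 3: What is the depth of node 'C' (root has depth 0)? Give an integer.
Path from root to C: E -> B -> F -> C
Depth = number of edges = 3

Answer: 3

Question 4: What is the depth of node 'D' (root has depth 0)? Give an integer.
Answer: 1

Derivation:
Path from root to D: E -> D
Depth = number of edges = 1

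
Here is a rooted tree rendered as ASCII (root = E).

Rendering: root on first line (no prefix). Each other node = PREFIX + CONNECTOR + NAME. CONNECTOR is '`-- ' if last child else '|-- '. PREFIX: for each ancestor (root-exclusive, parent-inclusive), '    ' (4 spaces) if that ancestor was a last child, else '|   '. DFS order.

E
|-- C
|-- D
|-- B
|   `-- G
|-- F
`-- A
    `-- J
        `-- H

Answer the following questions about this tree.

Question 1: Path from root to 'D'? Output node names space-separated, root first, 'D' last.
Walk down from root: E -> D

Answer: E D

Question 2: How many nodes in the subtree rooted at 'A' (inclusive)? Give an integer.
Answer: 3

Derivation:
Subtree rooted at A contains: A, H, J
Count = 3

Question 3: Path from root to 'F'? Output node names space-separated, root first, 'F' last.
Answer: E F

Derivation:
Walk down from root: E -> F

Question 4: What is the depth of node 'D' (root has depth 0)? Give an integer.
Path from root to D: E -> D
Depth = number of edges = 1

Answer: 1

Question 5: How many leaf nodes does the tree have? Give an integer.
Answer: 5

Derivation:
Leaves (nodes with no children): C, D, F, G, H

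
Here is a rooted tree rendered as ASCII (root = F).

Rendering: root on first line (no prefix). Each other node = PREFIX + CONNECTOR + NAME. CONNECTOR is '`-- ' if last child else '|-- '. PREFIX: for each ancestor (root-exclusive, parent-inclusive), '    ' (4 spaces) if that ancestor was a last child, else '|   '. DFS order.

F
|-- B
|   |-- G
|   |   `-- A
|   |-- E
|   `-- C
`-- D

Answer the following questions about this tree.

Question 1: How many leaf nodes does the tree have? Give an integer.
Leaves (nodes with no children): A, C, D, E

Answer: 4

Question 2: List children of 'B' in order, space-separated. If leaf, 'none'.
Answer: G E C

Derivation:
Node B's children (from adjacency): G, E, C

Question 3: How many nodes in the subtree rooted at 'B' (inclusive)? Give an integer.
Subtree rooted at B contains: A, B, C, E, G
Count = 5

Answer: 5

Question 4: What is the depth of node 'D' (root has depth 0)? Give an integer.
Path from root to D: F -> D
Depth = number of edges = 1

Answer: 1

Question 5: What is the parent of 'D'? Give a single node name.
Answer: F

Derivation:
Scan adjacency: D appears as child of F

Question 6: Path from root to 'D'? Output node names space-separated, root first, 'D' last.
Walk down from root: F -> D

Answer: F D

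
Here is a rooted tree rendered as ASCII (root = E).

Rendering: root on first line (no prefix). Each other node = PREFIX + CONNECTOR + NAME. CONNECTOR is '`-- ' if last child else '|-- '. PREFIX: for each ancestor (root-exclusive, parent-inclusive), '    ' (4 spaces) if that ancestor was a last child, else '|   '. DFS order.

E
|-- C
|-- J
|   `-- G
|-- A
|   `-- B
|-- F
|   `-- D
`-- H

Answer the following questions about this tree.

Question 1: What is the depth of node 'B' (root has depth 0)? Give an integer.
Path from root to B: E -> A -> B
Depth = number of edges = 2

Answer: 2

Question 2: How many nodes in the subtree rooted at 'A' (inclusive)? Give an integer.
Subtree rooted at A contains: A, B
Count = 2

Answer: 2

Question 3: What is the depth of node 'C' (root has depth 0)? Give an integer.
Answer: 1

Derivation:
Path from root to C: E -> C
Depth = number of edges = 1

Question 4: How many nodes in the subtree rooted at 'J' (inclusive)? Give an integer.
Subtree rooted at J contains: G, J
Count = 2

Answer: 2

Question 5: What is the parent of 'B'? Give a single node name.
Answer: A

Derivation:
Scan adjacency: B appears as child of A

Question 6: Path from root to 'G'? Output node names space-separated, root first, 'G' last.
Answer: E J G

Derivation:
Walk down from root: E -> J -> G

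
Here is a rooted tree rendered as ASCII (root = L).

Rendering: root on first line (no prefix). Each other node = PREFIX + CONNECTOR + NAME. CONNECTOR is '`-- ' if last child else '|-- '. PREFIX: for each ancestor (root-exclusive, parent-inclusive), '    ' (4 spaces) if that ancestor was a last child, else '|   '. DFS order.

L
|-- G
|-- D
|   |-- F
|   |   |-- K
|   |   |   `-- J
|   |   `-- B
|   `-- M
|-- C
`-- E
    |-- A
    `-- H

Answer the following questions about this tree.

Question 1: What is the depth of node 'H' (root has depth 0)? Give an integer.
Path from root to H: L -> E -> H
Depth = number of edges = 2

Answer: 2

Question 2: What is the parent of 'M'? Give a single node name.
Answer: D

Derivation:
Scan adjacency: M appears as child of D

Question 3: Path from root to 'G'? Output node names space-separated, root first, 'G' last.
Walk down from root: L -> G

Answer: L G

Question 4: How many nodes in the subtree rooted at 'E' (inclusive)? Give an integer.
Answer: 3

Derivation:
Subtree rooted at E contains: A, E, H
Count = 3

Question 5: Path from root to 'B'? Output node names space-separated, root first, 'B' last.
Walk down from root: L -> D -> F -> B

Answer: L D F B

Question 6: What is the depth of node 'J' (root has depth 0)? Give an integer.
Path from root to J: L -> D -> F -> K -> J
Depth = number of edges = 4

Answer: 4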